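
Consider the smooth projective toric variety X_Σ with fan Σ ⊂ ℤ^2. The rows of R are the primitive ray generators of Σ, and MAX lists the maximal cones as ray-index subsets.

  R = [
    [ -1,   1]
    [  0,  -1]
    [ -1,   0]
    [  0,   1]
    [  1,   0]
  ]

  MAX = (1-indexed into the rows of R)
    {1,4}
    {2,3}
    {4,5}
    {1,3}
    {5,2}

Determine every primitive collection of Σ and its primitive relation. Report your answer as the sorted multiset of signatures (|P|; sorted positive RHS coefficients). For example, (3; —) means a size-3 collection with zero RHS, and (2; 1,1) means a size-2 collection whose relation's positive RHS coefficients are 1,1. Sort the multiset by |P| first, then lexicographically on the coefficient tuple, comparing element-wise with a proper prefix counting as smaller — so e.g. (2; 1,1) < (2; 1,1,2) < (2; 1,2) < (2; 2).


Σ has 5 primitive collections:

  • {2,4}:  v_{2} + v_{4} = 0 — sig = (2; —)
  • {3,5}:  v_{3} + v_{5} = 0 — sig = (2; —)
  • {1,2}:  v_{1} + v_{2} = v_{3} — sig = (2; 1)
  • {1,5}:  v_{1} + v_{5} = v_{4} — sig = (2; 1)
  • {3,4}:  v_{3} + v_{4} = v_{1} — sig = (2; 1)

Hence PRS(X_Σ) =
[(2; —), (2; —), (2; 1), (2; 1), (2; 1)]


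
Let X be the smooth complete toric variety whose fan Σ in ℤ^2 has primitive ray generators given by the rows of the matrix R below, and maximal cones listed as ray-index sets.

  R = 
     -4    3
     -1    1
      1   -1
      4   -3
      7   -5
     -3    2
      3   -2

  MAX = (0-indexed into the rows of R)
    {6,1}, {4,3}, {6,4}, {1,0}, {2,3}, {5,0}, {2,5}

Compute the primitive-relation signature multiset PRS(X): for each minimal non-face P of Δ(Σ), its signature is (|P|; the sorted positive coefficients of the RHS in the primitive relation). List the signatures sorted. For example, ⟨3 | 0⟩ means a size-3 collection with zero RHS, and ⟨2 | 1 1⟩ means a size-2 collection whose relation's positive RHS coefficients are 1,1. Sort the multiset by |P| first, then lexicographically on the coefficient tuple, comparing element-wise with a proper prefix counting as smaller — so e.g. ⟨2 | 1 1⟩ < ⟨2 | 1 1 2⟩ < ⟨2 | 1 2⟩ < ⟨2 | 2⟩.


|primitive collections| = 14. Relations:

  {0,3}:  v_{0} + v_{3} = 0 — sig = ⟨2 | 0⟩
  {1,2}:  v_{1} + v_{2} = 0 — sig = ⟨2 | 0⟩
  {5,6}:  v_{5} + v_{6} = 0 — sig = ⟨2 | 0⟩
  {0,2}:  v_{0} + v_{2} = v_{5} — sig = ⟨2 | 1⟩
  {0,4}:  v_{0} + v_{4} = v_{6} — sig = ⟨2 | 1⟩
  {0,6}:  v_{0} + v_{6} = v_{1} — sig = ⟨2 | 1⟩
  {1,3}:  v_{1} + v_{3} = v_{6} — sig = ⟨2 | 1⟩
  {1,5}:  v_{1} + v_{5} = v_{0} — sig = ⟨2 | 1⟩
  {2,6}:  v_{2} + v_{6} = v_{3} — sig = ⟨2 | 1⟩
  {3,5}:  v_{3} + v_{5} = v_{2} — sig = ⟨2 | 1⟩
  {3,6}:  v_{3} + v_{6} = v_{4} — sig = ⟨2 | 1⟩
  {4,5}:  v_{4} + v_{5} = v_{3} — sig = ⟨2 | 1⟩
  {1,4}:  v_{1} + v_{4} = 2·v_{6} — sig = ⟨2 | 2⟩
  {2,4}:  v_{2} + v_{4} = 2·v_{3} — sig = ⟨2 | 2⟩

Sorted signature multiset PRS(X):
{ ⟨2 | 0⟩ ×3,  ⟨2 | 1⟩ ×9,  ⟨2 | 2⟩ ×2 }


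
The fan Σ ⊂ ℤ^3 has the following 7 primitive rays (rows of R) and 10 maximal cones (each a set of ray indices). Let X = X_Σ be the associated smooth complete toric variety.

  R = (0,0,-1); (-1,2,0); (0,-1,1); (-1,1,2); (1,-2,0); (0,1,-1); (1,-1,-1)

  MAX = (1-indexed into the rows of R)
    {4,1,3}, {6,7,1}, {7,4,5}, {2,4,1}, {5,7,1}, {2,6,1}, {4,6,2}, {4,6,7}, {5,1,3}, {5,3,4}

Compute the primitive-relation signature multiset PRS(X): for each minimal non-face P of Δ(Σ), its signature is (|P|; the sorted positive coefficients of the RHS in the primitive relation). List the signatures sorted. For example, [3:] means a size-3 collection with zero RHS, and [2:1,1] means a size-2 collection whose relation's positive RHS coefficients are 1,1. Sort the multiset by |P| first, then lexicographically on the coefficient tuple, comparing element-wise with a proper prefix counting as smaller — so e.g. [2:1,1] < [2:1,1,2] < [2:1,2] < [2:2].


Primitive collections (9):

  {2,5}:  v_{2} + v_{5} = 0  ⟹  sig = [2:]
  {3,6}:  v_{3} + v_{6} = 0  ⟹  sig = [2:]
  {2,7}:  v_{2} + v_{7} = v_{6}  ⟹  sig = [2:1]
  {3,7}:  v_{3} + v_{7} = v_{5}  ⟹  sig = [2:1]
  {5,6}:  v_{5} + v_{6} = v_{7}  ⟹  sig = [2:1]
  {2,3}:  v_{2} + v_{3} = v_{1} + v_{4}  ⟹  sig = [2:1,1]
  {1,4,7}:  v_{1} + v_{4} + v_{7} = 0  ⟹  sig = [3:]
  {1,4,5}:  v_{1} + v_{4} + v_{5} = v_{3}  ⟹  sig = [3:1]
  {1,4,6}:  v_{1} + v_{4} + v_{6} = v_{2}  ⟹  sig = [3:1]

so the primitive-relation signature multiset is
    [2:]
    [2:]
    [2:1]
    [2:1]
    [2:1]
    [2:1,1]
    [3:]
    [3:1]
    [3:1]


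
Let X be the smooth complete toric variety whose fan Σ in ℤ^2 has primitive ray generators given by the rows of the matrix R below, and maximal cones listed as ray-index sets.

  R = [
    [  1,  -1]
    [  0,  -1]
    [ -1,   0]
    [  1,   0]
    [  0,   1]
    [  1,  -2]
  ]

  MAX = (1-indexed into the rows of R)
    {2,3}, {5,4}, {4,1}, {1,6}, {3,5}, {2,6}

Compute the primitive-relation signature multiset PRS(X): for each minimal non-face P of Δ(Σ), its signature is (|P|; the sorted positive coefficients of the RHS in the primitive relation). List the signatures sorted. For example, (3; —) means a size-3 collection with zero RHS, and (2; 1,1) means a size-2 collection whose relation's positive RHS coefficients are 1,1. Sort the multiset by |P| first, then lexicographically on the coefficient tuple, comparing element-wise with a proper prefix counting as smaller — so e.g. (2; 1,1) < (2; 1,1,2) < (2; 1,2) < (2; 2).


Minimal non-faces — 9 found among 6 rays, 6 max cones:

  P={2,5}:  v_{2} + v_{5} = 0 ; sig = (2; —)
  P={3,4}:  v_{3} + v_{4} = 0 ; sig = (2; —)
  P={1,2}:  v_{1} + v_{2} = v_{6} ; sig = (2; 1)
  P={1,3}:  v_{1} + v_{3} = v_{2} ; sig = (2; 1)
  P={1,5}:  v_{1} + v_{5} = v_{4} ; sig = (2; 1)
  P={2,4}:  v_{2} + v_{4} = v_{1} ; sig = (2; 1)
  P={5,6}:  v_{5} + v_{6} = v_{1} ; sig = (2; 1)
  P={3,6}:  v_{3} + v_{6} = 2·v_{2} ; sig = (2; 2)
  P={4,6}:  v_{4} + v_{6} = 2·v_{1} ; sig = (2; 2)

Sorted signature multiset PRS(X):
    (2; —)
    (2; —)
    (2; 1)
    (2; 1)
    (2; 1)
    (2; 1)
    (2; 1)
    (2; 2)
    (2; 2)


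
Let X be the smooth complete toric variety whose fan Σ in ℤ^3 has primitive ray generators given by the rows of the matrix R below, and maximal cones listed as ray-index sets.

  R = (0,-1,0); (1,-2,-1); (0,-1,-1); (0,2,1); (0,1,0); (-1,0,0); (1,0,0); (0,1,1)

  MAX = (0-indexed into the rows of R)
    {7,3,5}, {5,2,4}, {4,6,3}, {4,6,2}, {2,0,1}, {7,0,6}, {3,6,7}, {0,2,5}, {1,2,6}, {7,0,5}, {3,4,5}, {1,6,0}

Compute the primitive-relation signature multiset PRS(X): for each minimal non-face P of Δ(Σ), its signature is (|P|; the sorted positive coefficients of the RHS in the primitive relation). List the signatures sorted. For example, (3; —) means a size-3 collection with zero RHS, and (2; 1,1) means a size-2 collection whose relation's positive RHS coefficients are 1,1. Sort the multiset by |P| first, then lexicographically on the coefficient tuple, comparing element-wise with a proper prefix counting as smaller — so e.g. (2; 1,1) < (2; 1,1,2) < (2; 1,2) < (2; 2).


11 collections generate NE(X_Σ); each relation:

  P={0,4}:  v_{0} + v_{4} = 0  →  sig = (2; —)
  P={2,7}:  v_{2} + v_{7} = 0  →  sig = (2; —)
  P={5,6}:  v_{5} + v_{6} = 0  →  sig = (2; —)
  P={0,3}:  v_{0} + v_{3} = v_{7}  →  sig = (2; 1)
  P={1,3}:  v_{1} + v_{3} = v_{6}  →  sig = (2; 1)
  P={2,3}:  v_{2} + v_{3} = v_{4}  →  sig = (2; 1)
  P={4,7}:  v_{4} + v_{7} = v_{3}  →  sig = (2; 1)
  P={1,4}:  v_{1} + v_{4} = v_{2} + v_{6}  →  sig = (2; 1,1)
  P={1,5}:  v_{1} + v_{5} = v_{0} + v_{2}  →  sig = (2; 1,1)
  P={1,7}:  v_{1} + v_{7} = v_{0} + v_{6}  →  sig = (2; 1,1)
  P={0,2,6}:  v_{0} + v_{2} + v_{6} = v_{1}  →  sig = (3; 1)

so the primitive-relation signature multiset is
    (2; —)
    (2; —)
    (2; —)
    (2; 1)
    (2; 1)
    (2; 1)
    (2; 1)
    (2; 1,1)
    (2; 1,1)
    (2; 1,1)
    (3; 1)


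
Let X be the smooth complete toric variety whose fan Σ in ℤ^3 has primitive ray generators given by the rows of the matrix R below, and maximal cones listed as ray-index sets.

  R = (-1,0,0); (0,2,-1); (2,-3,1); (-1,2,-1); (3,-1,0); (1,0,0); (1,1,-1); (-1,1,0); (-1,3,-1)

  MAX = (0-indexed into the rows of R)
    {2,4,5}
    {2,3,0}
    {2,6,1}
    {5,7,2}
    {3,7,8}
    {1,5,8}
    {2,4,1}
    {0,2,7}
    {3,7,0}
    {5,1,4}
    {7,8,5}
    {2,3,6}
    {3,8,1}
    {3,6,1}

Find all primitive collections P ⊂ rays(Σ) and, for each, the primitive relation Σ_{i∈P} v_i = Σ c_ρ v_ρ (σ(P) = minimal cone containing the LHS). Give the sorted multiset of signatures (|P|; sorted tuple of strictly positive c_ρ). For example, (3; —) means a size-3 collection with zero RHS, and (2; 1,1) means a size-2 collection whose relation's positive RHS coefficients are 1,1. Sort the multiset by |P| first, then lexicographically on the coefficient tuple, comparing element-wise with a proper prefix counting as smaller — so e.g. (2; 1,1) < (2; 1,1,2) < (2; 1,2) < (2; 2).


18 minimal non-faces of Δ(Σ) (on 9 rays):

  {0,5}:  v_{0} + v_{5} = 0 ; sig = (2; —)
  {0,1}:  v_{0} + v_{1} = v_{3} ; sig = (2; 1)
  {1,7}:  v_{1} + v_{7} = v_{8} ; sig = (2; 1)
  {2,8}:  v_{2} + v_{8} = v_{5} ; sig = (2; 1)
  {3,5}:  v_{3} + v_{5} = v_{1} ; sig = (2; 1)
  {6,7}:  v_{6} + v_{7} = v_{1} ; sig = (2; 1)
  {0,4}:  v_{0} + v_{4} = v_{1} + v_{2} ; sig = (2; 1,1)
  {0,8}:  v_{0} + v_{8} = v_{3} + v_{7} ; sig = (2; 1,1)
  {0,6}:  v_{0} + v_{6} = v_{2} + 2·v_{3} ; sig = (2; 1,2)
  {3,4}:  v_{3} + v_{4} = 2·v_{1} + v_{2} ; sig = (2; 1,2)
  {4,8}:  v_{4} + v_{8} = v_{1} + 2·v_{5} ; sig = (2; 1,2)
  {5,6}:  v_{5} + v_{6} = 2·v_{1} + v_{2} ; sig = (2; 1,2)
  {4,7}:  v_{4} + v_{7} = 2·v_{5} ; sig = (2; 2)
  {6,8}:  v_{6} + v_{8} = 2·v_{1} ; sig = (2; 2)
  {4,6}:  v_{4} + v_{6} = 3·v_{1} + 2·v_{2} ; sig = (2; 2,3)
  {2,3,7}:  v_{2} + v_{3} + v_{7} = 0 ; sig = (3; —)
  {1,2,3}:  v_{1} + v_{2} + v_{3} = v_{6} ; sig = (3; 1)
  {1,2,5}:  v_{1} + v_{2} + v_{5} = v_{4} ; sig = (3; 1)

Signatures (|P|; sorted positive RHS coefficients), sorted:
    (2; —)
    (2; 1)
    (2; 1)
    (2; 1)
    (2; 1)
    (2; 1)
    (2; 1,1)
    (2; 1,1)
    (2; 1,2)
    (2; 1,2)
    (2; 1,2)
    (2; 1,2)
    (2; 2)
    (2; 2)
    (2; 2,3)
    (3; —)
    (3; 1)
    (3; 1)


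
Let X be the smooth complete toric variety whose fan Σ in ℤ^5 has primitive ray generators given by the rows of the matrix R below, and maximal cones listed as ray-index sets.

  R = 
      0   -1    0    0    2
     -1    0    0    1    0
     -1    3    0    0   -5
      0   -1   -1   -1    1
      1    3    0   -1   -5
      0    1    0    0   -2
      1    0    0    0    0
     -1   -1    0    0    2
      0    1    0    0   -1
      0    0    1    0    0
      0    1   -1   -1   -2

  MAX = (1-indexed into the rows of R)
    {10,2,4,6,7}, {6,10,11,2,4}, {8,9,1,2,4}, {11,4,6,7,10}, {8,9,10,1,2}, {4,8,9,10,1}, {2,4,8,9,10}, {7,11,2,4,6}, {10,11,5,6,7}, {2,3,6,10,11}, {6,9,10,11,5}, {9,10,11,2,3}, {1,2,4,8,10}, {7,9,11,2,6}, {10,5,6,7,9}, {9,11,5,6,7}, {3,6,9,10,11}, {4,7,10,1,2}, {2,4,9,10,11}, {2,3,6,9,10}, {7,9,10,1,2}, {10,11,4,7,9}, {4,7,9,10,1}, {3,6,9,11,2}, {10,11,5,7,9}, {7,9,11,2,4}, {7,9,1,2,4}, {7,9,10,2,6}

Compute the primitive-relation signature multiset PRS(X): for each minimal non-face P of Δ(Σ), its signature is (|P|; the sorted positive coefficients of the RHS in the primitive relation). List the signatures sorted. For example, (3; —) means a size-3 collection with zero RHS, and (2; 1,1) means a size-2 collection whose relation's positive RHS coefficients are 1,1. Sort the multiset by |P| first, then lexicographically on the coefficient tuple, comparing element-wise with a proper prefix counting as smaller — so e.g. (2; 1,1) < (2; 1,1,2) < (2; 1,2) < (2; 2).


Primitive collections (20):

  • {1,6}:  v_{1} + v_{6} = 0  ⇒ sig = (2; —)
  • {7,8}:  v_{7} + v_{8} = v_{1}  ⇒ sig = (2; 1)
  • {1,11}:  v_{1} + v_{11} = v_{4} + v_{9}  ⇒ sig = (2; 1,1)
  • {5,8}:  v_{5} + v_{8} = v_{9} + v_{10} + v_{11}  ⇒ sig = (2; 1,1,1)
  • {1,3}:  v_{1} + v_{3} = v_{2} + v_{9} + v_{10} + v_{11}  ⇒ sig = (2; 1,1,1,1)
  • {1,5}:  v_{1} + v_{5} = v_{7} + v_{9} + v_{10} + v_{11}  ⇒ sig = (2; 1,1,1,1)
  • {6,8}:  v_{6} + v_{8} = v_{2} + v_{4} + v_{9} + v_{10}  ⇒ sig = (2; 1,1,1,1)
  • {3,4}:  v_{3} + v_{4} = v_{2} + v_{10} + 2·v_{11}  ⇒ sig = (2; 1,1,2)
  • {4,5}:  v_{4} + v_{5} = v_{7} + v_{10} + 2·v_{11}  ⇒ sig = (2; 1,1,2)
  • {8,11}:  v_{8} + v_{11} = v_{2} + 2·v_{4} + 2·v_{9} + v_{10}  ⇒ sig = (2; 1,1,2,2)
  • {3,8}:  v_{3} + v_{8} = 2·v_{2} + v_{4} + 2·v_{9} + 2·v_{10} + v_{11}  ⇒ sig = (2; 1,1,2,2,2)
  • {3,5}:  v_{3} + v_{5} = 3·v_{6} + 2·v_{9} + v_{10} + v_{11}  ⇒ sig = (2; 1,1,2,3)
  • {2,5}:  v_{2} + v_{5} = 2·v_{6} + v_{9}  ⇒ sig = (2; 1,2)
  • {3,7}:  v_{3} + v_{7} = 2·v_{6} + v_{9}  ⇒ sig = (2; 1,2)
  • {4,6,9}:  v_{4} + v_{6} + v_{9} = v_{11}  ⇒ sig = (3; 1)
  • {2,7,10,11}:  v_{2} + v_{7} + v_{10} + v_{11} = v_{6}  ⇒ sig = (4; 1)
  • {2,4,7,9,10}:  v_{2} + v_{4} + v_{7} + v_{9} + v_{10} = 0  ⇒ sig = (5; —)
  • {1,2,4,9,10}:  v_{1} + v_{2} + v_{4} + v_{9} + v_{10} = v_{8}  ⇒ sig = (5; 1)
  • {2,6,9,10,11}:  v_{2} + v_{6} + v_{9} + v_{10} + v_{11} = v_{3}  ⇒ sig = (5; 1)
  • {6,7,9,10,11}:  v_{6} + v_{7} + v_{9} + v_{10} + v_{11} = v_{5}  ⇒ sig = (5; 1)

Hence PRS(X_Σ) =
    (2; —)
    (2; 1)
    (2; 1,1)
    (2; 1,1,1)
    (2; 1,1,1,1)
    (2; 1,1,1,1)
    (2; 1,1,1,1)
    (2; 1,1,2)
    (2; 1,1,2)
    (2; 1,1,2,2)
    (2; 1,1,2,2,2)
    (2; 1,1,2,3)
    (2; 1,2)
    (2; 1,2)
    (3; 1)
    (4; 1)
    (5; —)
    (5; 1)
    (5; 1)
    (5; 1)


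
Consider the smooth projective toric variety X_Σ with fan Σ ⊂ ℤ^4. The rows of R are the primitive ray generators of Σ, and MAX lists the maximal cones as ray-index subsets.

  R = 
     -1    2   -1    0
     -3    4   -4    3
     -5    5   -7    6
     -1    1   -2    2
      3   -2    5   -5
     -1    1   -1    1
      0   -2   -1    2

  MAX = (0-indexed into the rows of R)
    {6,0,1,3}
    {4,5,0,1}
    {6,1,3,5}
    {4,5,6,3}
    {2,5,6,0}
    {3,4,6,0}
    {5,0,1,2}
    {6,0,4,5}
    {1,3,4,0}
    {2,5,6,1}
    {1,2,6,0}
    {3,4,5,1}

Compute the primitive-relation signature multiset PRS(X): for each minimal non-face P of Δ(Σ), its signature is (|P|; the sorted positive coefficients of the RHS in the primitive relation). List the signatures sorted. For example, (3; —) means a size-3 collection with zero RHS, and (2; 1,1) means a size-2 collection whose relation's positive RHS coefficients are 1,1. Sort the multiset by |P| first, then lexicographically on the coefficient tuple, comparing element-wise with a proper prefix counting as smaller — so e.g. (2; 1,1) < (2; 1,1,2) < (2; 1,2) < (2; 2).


5 minimal non-faces of Δ(Σ) (on 7 rays):

  {2,4}:  v_{2} + v_{4} = v_{0} + v_{5}  ⇒ sig = (2; 1,1)
  {2,3}:  v_{2} + v_{3} = 2·v_{1} + v_{6}  ⇒ sig = (2; 1,2)
  {1,4,6}:  v_{1} + v_{4} + v_{6} = 0  ⇒ sig = (3; —)
  {0,3,5}:  v_{0} + v_{3} + v_{5} = v_{1}  ⇒ sig = (3; 1)
  {0,1,5,6}:  v_{0} + v_{1} + v_{5} + v_{6} = v_{2}  ⇒ sig = (4; 1)

so the primitive-relation signature multiset is
[(2; 1,1), (2; 1,2), (3; —), (3; 1), (4; 1)]


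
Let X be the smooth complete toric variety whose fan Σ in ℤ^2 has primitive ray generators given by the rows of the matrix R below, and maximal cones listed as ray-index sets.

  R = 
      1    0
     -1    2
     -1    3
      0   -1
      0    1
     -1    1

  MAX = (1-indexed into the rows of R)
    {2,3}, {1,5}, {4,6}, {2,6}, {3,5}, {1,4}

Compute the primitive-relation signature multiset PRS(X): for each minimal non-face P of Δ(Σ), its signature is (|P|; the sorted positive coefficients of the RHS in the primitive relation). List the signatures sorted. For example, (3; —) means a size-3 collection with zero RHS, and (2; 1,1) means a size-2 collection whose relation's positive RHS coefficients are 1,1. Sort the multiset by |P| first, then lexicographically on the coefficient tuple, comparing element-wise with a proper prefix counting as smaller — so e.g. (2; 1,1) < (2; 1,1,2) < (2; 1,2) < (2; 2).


9 collections generate NE(X_Σ); each relation:

  {4,5}:  v_{4} + v_{5} = 0  ⟹  sig = (2; —)
  {1,6}:  v_{1} + v_{6} = v_{5}  ⟹  sig = (2; 1)
  {2,4}:  v_{2} + v_{4} = v_{6}  ⟹  sig = (2; 1)
  {2,5}:  v_{2} + v_{5} = v_{3}  ⟹  sig = (2; 1)
  {3,4}:  v_{3} + v_{4} = v_{2}  ⟹  sig = (2; 1)
  {5,6}:  v_{5} + v_{6} = v_{2}  ⟹  sig = (2; 1)
  {1,2}:  v_{1} + v_{2} = 2·v_{5}  ⟹  sig = (2; 2)
  {3,6}:  v_{3} + v_{6} = 2·v_{2}  ⟹  sig = (2; 2)
  {1,3}:  v_{1} + v_{3} = 3·v_{5}  ⟹  sig = (2; 3)

Hence PRS(X_Σ) =
    |P|=2: 9 collections, coeffs (), (1), (1), (1), (1), (1), (2), (2), (3)


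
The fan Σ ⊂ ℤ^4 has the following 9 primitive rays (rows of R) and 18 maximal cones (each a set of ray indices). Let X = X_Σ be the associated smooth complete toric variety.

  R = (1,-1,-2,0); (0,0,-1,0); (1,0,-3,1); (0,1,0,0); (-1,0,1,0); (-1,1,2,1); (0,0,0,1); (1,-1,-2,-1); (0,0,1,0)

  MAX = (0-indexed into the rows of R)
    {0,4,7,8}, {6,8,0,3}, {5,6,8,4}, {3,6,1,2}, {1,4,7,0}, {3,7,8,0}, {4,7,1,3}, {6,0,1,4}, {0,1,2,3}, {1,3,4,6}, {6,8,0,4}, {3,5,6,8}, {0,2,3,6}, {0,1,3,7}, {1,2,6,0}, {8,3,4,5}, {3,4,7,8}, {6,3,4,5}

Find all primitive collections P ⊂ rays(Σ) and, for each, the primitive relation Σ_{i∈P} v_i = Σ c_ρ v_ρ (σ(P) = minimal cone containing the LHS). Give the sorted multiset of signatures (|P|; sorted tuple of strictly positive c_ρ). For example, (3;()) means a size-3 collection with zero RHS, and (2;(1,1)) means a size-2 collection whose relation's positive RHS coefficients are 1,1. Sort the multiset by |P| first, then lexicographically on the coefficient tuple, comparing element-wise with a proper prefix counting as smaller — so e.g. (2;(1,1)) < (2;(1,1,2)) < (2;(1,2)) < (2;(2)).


|primitive collections| = 12. Relations:

  P = {1,8}:  v_{1} + v_{8} = 0 — sig = (2;())
  P = {5,7}:  v_{5} + v_{7} = 0 — sig = (2;())
  P = {0,5}:  v_{0} + v_{5} = v_{6} — sig = (2;(1))
  P = {6,7}:  v_{6} + v_{7} = v_{0} — sig = (2;(1))
  P = {1,5}:  v_{1} + v_{5} = v_{3} + v_{4} + v_{6} — sig = (2;(1,1,1))
  P = {2,8}:  v_{2} + v_{8} = v_{0} + v_{3} + v_{6} — sig = (2;(1,1,1))
  P = {2,5}:  v_{2} + v_{5} = v_{1} + v_{3} + 2·v_{6} — sig = (2;(1,1,2))
  P = {2,7}:  v_{2} + v_{7} = 2·v_{0} + v_{1} + v_{3} — sig = (2;(1,1,2))
  P = {2,4}:  v_{2} + v_{4} = 2·v_{1} + v_{6} — sig = (2;(1,2))
  P = {0,3,4}:  v_{0} + v_{3} + v_{4} = v_{1} — sig = (3;(1))
  P = {0,1,3,6}:  v_{0} + v_{1} + v_{3} + v_{6} = v_{2} — sig = (4;(1))
  P = {3,4,6,8}:  v_{3} + v_{4} + v_{6} + v_{8} = v_{5} — sig = (4;(1))

Hence PRS(X_Σ) =
{ (2;()) ×2,  (2;(1)) ×2,  (2;(1,1,1)) ×2,  (2;(1,1,2)) ×2,  (2;(1,2)),  (3;(1)),  (4;(1)) ×2 }


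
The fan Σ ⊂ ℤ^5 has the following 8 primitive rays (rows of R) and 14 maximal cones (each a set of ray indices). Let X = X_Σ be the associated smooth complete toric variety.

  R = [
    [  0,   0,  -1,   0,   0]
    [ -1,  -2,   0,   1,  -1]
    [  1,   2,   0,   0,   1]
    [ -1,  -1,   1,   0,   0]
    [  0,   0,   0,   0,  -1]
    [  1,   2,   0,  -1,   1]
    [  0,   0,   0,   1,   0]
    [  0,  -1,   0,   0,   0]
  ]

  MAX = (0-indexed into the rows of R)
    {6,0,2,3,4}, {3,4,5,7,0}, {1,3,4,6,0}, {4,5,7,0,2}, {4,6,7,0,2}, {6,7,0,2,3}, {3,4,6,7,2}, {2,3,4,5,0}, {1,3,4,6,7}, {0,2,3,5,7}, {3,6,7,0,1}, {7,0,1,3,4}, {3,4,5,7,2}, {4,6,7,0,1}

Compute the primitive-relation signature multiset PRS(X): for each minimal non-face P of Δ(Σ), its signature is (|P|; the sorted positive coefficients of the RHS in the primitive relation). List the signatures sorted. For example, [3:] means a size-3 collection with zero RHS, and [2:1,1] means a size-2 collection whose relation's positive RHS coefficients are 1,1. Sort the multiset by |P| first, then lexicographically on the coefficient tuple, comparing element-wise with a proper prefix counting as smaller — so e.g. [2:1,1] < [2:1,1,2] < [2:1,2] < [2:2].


Primitive collections (5):

  • {1,5}:  v_{1} + v_{5} = 0  so sig = [2:]
  • {1,2}:  v_{1} + v_{2} = v_{6}  so sig = [2:1]
  • {5,6}:  v_{5} + v_{6} = v_{2}  so sig = [2:1]
  • {0,2,3,4,7}:  v_{0} + v_{2} + v_{3} + v_{4} + v_{7} = 0  so sig = [5:]
  • {0,3,4,6,7}:  v_{0} + v_{3} + v_{4} + v_{6} + v_{7} = v_{1}  so sig = [5:1]

Hence PRS(X_Σ) =
    [2:]
    [2:1]
    [2:1]
    [5:]
    [5:1]


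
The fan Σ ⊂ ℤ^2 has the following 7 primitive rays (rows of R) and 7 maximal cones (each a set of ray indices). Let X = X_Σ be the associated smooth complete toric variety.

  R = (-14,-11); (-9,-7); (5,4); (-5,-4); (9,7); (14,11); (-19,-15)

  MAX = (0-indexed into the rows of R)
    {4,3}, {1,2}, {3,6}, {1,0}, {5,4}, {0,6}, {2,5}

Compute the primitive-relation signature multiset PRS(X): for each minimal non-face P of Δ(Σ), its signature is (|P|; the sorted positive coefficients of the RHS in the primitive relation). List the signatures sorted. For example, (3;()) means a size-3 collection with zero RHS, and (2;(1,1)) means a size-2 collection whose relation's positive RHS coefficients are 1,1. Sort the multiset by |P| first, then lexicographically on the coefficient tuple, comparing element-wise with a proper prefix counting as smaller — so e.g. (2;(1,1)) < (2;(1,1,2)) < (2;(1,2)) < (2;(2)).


Δ(Σ) — 7 vertices, 14 min non-faces:

  P = {0,5}:  v_{0} + v_{5} = 0  ⇒ sig = (2;())
  P = {1,4}:  v_{1} + v_{4} = 0  ⇒ sig = (2;())
  P = {2,3}:  v_{2} + v_{3} = 0  ⇒ sig = (2;())
  P = {0,2}:  v_{0} + v_{2} = v_{1}  ⇒ sig = (2;(1))
  P = {0,3}:  v_{0} + v_{3} = v_{6}  ⇒ sig = (2;(1))
  P = {0,4}:  v_{0} + v_{4} = v_{3}  ⇒ sig = (2;(1))
  P = {1,3}:  v_{1} + v_{3} = v_{0}  ⇒ sig = (2;(1))
  P = {1,5}:  v_{1} + v_{5} = v_{2}  ⇒ sig = (2;(1))
  P = {2,4}:  v_{2} + v_{4} = v_{5}  ⇒ sig = (2;(1))
  P = {2,6}:  v_{2} + v_{6} = v_{0}  ⇒ sig = (2;(1))
  P = {3,5}:  v_{3} + v_{5} = v_{4}  ⇒ sig = (2;(1))
  P = {5,6}:  v_{5} + v_{6} = v_{3}  ⇒ sig = (2;(1))
  P = {1,6}:  v_{1} + v_{6} = 2·v_{0}  ⇒ sig = (2;(2))
  P = {4,6}:  v_{4} + v_{6} = 2·v_{3}  ⇒ sig = (2;(2))

Sorted signature multiset PRS(X):
    |P|=2: 14 collections, coeffs (), (), (), (1), (1), (1), (1), (1), (1), (1), (1), (1), (2), (2)


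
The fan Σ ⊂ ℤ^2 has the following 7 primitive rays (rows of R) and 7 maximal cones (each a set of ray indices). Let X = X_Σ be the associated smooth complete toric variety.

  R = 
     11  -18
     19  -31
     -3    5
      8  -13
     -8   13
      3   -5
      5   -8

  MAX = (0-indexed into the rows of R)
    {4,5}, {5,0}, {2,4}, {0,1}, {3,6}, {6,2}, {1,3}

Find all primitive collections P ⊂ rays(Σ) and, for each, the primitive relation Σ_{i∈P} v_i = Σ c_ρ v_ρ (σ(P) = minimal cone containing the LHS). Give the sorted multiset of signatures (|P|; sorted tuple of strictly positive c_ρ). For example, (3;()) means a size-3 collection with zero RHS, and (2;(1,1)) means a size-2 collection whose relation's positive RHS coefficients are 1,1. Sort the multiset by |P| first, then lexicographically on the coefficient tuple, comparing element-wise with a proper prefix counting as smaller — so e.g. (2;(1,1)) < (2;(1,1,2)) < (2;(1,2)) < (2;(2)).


14 collections generate NE(X_Σ); each relation:

  P={2,5}:  v_{2} + v_{5} = 0  so sig = (2;())
  P={3,4}:  v_{3} + v_{4} = 0  so sig = (2;())
  P={0,2}:  v_{0} + v_{2} = v_{3}  so sig = (2;(1))
  P={0,3}:  v_{0} + v_{3} = v_{1}  so sig = (2;(1))
  P={0,4}:  v_{0} + v_{4} = v_{5}  so sig = (2;(1))
  P={1,4}:  v_{1} + v_{4} = v_{0}  so sig = (2;(1))
  P={2,3}:  v_{2} + v_{3} = v_{6}  so sig = (2;(1))
  P={3,5}:  v_{3} + v_{5} = v_{0}  so sig = (2;(1))
  P={4,6}:  v_{4} + v_{6} = v_{2}  so sig = (2;(1))
  P={5,6}:  v_{5} + v_{6} = v_{3}  so sig = (2;(1))
  P={0,6}:  v_{0} + v_{6} = 2·v_{3}  so sig = (2;(2))
  P={1,2}:  v_{1} + v_{2} = 2·v_{3}  so sig = (2;(2))
  P={1,5}:  v_{1} + v_{5} = 2·v_{0}  so sig = (2;(2))
  P={1,6}:  v_{1} + v_{6} = 3·v_{3}  so sig = (2;(3))

Sorted signature multiset PRS(X):
{ (2;()) ×2,  (2;(1)) ×8,  (2;(2)) ×3,  (2;(3)) }


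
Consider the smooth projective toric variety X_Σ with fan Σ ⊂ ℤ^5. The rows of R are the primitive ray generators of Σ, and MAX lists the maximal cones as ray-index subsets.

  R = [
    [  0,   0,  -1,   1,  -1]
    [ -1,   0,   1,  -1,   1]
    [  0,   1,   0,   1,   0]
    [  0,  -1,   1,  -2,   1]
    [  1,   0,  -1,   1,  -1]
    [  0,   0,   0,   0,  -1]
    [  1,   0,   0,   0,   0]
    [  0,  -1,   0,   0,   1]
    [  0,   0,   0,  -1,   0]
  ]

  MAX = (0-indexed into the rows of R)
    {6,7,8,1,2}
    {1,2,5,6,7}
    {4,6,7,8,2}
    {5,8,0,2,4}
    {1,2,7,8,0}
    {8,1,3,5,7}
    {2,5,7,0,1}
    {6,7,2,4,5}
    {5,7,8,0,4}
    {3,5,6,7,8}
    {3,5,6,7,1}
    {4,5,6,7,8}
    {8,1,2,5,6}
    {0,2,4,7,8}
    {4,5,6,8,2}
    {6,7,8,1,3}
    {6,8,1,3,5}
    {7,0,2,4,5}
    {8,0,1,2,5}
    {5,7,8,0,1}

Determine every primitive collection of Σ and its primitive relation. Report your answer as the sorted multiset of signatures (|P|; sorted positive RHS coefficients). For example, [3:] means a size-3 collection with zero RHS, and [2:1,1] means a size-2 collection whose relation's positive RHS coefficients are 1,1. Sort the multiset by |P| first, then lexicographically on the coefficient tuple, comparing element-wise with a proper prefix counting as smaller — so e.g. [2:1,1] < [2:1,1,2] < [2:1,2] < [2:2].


Primitive collections (7):

  {1,4}:  v_{1} + v_{4} = 0  ⇒ sig = [2:]
  {0,6}:  v_{0} + v_{6} = v_{4}  ⇒ sig = [2:1]
  {2,3}:  v_{2} + v_{3} = v_{1} + v_{6}  ⇒ sig = [2:1,1]
  {0,3}:  v_{0} + v_{3} = v_{5} + v_{7} + v_{8}  ⇒ sig = [2:1,1,1]
  {3,4}:  v_{3} + v_{4} = v_{5} + v_{6} + v_{7} + v_{8}  ⇒ sig = [2:1,1,1,1]
  {2,5,7,8}:  v_{2} + v_{5} + v_{7} + v_{8} = 0  ⇒ sig = [4:]
  {1,5,6,7,8}:  v_{1} + v_{5} + v_{6} + v_{7} + v_{8} = v_{3}  ⇒ sig = [5:1]

Sorted signature multiset PRS(X):
    |P|=2: 5 collections, coeffs (), (1), (1,1), (1,1,1), (1,1,1,1)
    |P|=4: 1 collection, coeffs ()
    |P|=5: 1 collection, coeffs (1)


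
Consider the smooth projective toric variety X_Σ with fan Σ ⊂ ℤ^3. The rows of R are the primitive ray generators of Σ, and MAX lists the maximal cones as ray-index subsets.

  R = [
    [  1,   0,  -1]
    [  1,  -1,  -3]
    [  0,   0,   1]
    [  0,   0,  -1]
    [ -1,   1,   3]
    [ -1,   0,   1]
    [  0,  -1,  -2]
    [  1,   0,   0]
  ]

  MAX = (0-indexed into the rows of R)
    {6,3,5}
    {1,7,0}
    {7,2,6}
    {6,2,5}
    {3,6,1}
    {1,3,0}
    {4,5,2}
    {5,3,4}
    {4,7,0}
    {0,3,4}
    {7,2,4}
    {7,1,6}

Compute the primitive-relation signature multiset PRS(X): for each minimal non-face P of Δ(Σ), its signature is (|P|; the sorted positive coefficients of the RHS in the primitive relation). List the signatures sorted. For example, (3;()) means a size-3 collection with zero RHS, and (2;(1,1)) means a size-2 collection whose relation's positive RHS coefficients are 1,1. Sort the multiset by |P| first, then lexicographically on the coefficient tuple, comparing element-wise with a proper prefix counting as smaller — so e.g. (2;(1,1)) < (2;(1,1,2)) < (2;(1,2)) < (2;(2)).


Minimal non-faces — 10 found among 8 rays, 12 max cones:

  • {0,5}:  v_{0} + v_{5} = 0  ⟹  sig = (2;())
  • {1,4}:  v_{1} + v_{4} = 0  ⟹  sig = (2;())
  • {2,3}:  v_{2} + v_{3} = 0  ⟹  sig = (2;())
  • {0,2}:  v_{0} + v_{2} = v_{7}  ⟹  sig = (2;(1))
  • {0,6}:  v_{0} + v_{6} = v_{1}  ⟹  sig = (2;(1))
  • {1,5}:  v_{1} + v_{5} = v_{6}  ⟹  sig = (2;(1))
  • {3,7}:  v_{3} + v_{7} = v_{0}  ⟹  sig = (2;(1))
  • {4,6}:  v_{4} + v_{6} = v_{5}  ⟹  sig = (2;(1))
  • {5,7}:  v_{5} + v_{7} = v_{2}  ⟹  sig = (2;(1))
  • {1,2}:  v_{1} + v_{2} = v_{6} + v_{7}  ⟹  sig = (2;(1,1))

Sorted signature multiset PRS(X):
    |P|=2: 10 collections, coeffs (), (), (), (1), (1), (1), (1), (1), (1), (1,1)


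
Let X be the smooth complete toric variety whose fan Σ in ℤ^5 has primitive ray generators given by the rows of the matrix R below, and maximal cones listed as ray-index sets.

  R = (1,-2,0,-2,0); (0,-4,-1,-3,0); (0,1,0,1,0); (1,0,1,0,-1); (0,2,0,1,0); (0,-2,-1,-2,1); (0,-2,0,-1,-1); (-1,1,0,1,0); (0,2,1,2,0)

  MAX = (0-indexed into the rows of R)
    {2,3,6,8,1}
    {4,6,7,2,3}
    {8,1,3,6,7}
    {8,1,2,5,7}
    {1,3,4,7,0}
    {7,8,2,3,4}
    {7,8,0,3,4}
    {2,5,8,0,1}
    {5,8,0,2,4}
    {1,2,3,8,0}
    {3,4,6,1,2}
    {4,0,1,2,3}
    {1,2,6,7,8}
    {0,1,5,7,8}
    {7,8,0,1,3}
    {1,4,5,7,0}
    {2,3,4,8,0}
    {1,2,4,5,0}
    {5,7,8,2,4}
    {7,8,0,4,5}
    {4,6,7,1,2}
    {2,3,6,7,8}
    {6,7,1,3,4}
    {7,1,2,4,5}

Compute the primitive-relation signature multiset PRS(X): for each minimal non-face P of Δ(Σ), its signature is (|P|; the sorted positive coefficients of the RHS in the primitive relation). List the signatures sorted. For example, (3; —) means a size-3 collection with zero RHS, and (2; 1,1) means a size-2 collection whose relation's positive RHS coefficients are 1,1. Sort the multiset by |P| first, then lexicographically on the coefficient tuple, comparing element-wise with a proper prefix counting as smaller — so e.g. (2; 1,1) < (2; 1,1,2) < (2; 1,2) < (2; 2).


7 minimal non-faces of Δ(Σ) (on 9 rays):

  • {3,5}:  v_{3} + v_{5} = v_{0}  ⇒ sig = (2; 1)
  • {5,6}:  v_{5} + v_{6} = v_{1}  ⇒ sig = (2; 1)
  • {0,6}:  v_{0} + v_{6} = v_{1} + v_{3}  ⇒ sig = (2; 1,1)
  • {0,2,7}:  v_{0} + v_{2} + v_{7} = 0  ⇒ sig = (3; —)
  • {1,4,8}:  v_{1} + v_{4} + v_{8} = 0  ⇒ sig = (3; —)
  • {4,6,8}:  v_{4} + v_{6} + v_{8} = v_{2} + v_{3} + v_{7}  ⇒ sig = (3; 1,1,1)
  • {1,2,3,7}:  v_{1} + v_{2} + v_{3} + v_{7} = v_{6}  ⇒ sig = (4; 1)

Signatures (|P|; sorted positive RHS coefficients), sorted:
{ (2; 1) ×2,  (2; 1,1),  (3; —) ×2,  (3; 1,1,1),  (4; 1) }


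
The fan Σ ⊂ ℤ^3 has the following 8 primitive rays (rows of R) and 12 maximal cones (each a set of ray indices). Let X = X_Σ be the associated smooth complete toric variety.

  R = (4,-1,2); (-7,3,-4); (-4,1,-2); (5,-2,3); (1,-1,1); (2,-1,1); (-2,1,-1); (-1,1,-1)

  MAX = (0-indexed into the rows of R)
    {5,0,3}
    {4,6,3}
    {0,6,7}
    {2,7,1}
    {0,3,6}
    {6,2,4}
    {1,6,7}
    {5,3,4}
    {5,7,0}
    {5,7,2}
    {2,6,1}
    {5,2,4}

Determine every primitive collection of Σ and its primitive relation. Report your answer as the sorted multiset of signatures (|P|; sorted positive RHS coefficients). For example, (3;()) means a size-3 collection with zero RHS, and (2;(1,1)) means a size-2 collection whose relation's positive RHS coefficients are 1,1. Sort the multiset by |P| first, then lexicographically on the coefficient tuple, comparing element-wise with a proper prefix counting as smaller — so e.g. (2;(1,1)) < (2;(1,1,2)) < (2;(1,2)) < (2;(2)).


Minimal non-faces — 11 found among 8 rays, 12 max cones:

  P = {0,2}:  v_{0} + v_{2} = 0 ; sig = (2;())
  P = {4,7}:  v_{4} + v_{7} = 0 ; sig = (2;())
  P = {5,6}:  v_{5} + v_{6} = 0 ; sig = (2;())
  P = {0,4}:  v_{0} + v_{4} = v_{3} ; sig = (2;(1))
  P = {1,3}:  v_{1} + v_{3} = v_{6} ; sig = (2;(1))
  P = {2,3}:  v_{2} + v_{3} = v_{4} ; sig = (2;(1))
  P = {3,7}:  v_{3} + v_{7} = v_{0} ; sig = (2;(1))
  P = {0,1}:  v_{0} + v_{1} = v_{6} + v_{7} ; sig = (2;(1,1))
  P = {1,4}:  v_{1} + v_{4} = v_{2} + v_{6} ; sig = (2;(1,1))
  P = {1,5}:  v_{1} + v_{5} = v_{2} + v_{7} ; sig = (2;(1,1))
  P = {2,6,7}:  v_{2} + v_{6} + v_{7} = v_{1} ; sig = (3;(1))

Hence PRS(X_Σ) =
    (2;())
    (2;())
    (2;())
    (2;(1))
    (2;(1))
    (2;(1))
    (2;(1))
    (2;(1,1))
    (2;(1,1))
    (2;(1,1))
    (3;(1))


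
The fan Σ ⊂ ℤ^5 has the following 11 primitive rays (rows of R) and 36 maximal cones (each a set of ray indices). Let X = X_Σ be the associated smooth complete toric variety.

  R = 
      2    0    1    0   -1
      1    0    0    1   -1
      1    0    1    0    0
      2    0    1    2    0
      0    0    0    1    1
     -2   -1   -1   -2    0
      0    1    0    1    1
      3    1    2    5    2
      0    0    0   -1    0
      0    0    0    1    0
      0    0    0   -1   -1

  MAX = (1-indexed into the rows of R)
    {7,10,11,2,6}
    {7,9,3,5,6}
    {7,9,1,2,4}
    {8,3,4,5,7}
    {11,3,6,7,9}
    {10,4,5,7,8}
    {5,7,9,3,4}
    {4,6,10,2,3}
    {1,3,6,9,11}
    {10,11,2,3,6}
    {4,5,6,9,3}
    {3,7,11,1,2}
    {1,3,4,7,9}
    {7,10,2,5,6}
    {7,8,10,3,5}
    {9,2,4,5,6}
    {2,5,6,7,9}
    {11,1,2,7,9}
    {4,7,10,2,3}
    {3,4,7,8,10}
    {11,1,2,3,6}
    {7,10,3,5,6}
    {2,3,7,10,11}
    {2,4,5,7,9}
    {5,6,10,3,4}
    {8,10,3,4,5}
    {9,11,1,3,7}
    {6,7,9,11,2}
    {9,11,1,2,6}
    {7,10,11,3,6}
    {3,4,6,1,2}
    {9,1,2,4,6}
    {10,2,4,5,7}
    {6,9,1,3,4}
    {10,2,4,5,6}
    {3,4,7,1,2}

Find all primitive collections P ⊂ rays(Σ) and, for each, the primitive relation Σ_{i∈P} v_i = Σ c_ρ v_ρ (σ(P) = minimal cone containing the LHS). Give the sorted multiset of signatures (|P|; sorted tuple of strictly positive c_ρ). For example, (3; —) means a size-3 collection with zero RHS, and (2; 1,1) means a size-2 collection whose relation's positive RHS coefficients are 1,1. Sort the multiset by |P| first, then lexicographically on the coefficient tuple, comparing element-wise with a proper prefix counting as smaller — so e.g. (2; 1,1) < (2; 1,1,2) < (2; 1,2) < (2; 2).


|primitive collections| = 16. Relations:

  {5,11}:  v_{5} + v_{11} = 0  so sig = (2; —)
  {9,10}:  v_{9} + v_{10} = 0  so sig = (2; —)
  {1,5}:  v_{1} + v_{5} = v_{4} + v_{9}  so sig = (2; 1,1)
  {1,10}:  v_{1} + v_{10} = v_{2} + v_{3}  so sig = (2; 1,1)
  {4,11}:  v_{4} + v_{11} = v_{2} + v_{3}  so sig = (2; 1,1)
  {8,9}:  v_{8} + v_{9} = v_{3} + v_{4} + v_{5} + v_{7}  so sig = (2; 1,1,1,1)
  {8,11}:  v_{8} + v_{11} = v_{3} + v_{4} + v_{7} + v_{10}  so sig = (2; 1,1,1,1)
  {1,8}:  v_{1} + v_{8} = v_{3} + 2·v_{4} + v_{7}  so sig = (2; 1,1,2)
  {2,8}:  v_{2} + v_{8} = 2·v_{4} + v_{7} + v_{10}  so sig = (2; 1,1,2)
  {6,8}:  v_{6} + v_{8} = v_{3} + 2·v_{5} + v_{10}  so sig = (2; 1,1,2)
  {1,6,7}:  v_{1} + v_{6} + v_{7} = v_{9}  so sig = (3; 1)
  {2,3,5}:  v_{2} + v_{3} + v_{5} = v_{4}  so sig = (3; 1)
  {2,3,9}:  v_{2} + v_{3} + v_{9} = v_{1}  so sig = (3; 1)
  {4,6,7}:  v_{4} + v_{6} + v_{7} = v_{5}  so sig = (3; 1)
  {2,3,6,7}:  v_{2} + v_{3} + v_{6} + v_{7} = 0  so sig = (4; —)
  {3,4,5,7,10}:  v_{3} + v_{4} + v_{5} + v_{7} + v_{10} = v_{8}  so sig = (5; 1)

Hence PRS(X_Σ) =
{ (2; —) ×2,  (2; 1,1) ×3,  (2; 1,1,1,1) ×2,  (2; 1,1,2) ×3,  (3; 1) ×4,  (4; —),  (5; 1) }


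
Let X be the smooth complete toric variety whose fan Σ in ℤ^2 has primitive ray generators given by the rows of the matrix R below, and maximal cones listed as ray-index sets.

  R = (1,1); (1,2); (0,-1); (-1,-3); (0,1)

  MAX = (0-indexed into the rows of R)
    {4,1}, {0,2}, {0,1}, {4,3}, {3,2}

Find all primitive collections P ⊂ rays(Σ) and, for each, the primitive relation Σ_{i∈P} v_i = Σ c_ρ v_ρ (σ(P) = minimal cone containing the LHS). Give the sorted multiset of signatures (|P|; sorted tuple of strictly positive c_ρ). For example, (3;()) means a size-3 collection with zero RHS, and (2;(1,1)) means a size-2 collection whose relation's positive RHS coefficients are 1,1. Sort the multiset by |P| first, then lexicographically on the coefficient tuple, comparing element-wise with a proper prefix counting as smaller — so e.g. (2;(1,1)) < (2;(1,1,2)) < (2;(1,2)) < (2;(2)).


Σ has 5 primitive collections:

  P = {2,4}:  v_{2} + v_{4} = 0  so sig = (2;())
  P = {0,4}:  v_{0} + v_{4} = v_{1}  so sig = (2;(1))
  P = {1,2}:  v_{1} + v_{2} = v_{0}  so sig = (2;(1))
  P = {1,3}:  v_{1} + v_{3} = v_{2}  so sig = (2;(1))
  P = {0,3}:  v_{0} + v_{3} = 2·v_{2}  so sig = (2;(2))

Sorted signature multiset PRS(X):
{ (2;()),  (2;(1)) ×3,  (2;(2)) }


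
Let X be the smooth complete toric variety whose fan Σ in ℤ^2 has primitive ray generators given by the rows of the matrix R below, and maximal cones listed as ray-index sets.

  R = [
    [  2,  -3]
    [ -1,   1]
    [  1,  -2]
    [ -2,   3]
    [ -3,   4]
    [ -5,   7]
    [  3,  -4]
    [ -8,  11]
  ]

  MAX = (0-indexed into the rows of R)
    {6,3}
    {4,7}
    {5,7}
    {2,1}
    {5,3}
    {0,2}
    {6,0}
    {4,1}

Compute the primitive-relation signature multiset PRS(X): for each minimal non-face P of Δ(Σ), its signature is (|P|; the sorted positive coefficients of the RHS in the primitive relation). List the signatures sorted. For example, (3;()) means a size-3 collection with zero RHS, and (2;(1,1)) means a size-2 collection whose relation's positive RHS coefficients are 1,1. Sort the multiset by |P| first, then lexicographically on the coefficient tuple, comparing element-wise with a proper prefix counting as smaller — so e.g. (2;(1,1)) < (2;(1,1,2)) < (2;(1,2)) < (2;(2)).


Minimal non-faces — 20 found among 8 rays, 8 max cones:

  P={0,3}:  v_{0} + v_{3} = 0  ⟹  sig = (2;())
  P={4,6}:  v_{4} + v_{6} = 0  ⟹  sig = (2;())
  P={0,1}:  v_{0} + v_{1} = v_{2}  ⟹  sig = (2;(1))
  P={0,4}:  v_{0} + v_{4} = v_{1}  ⟹  sig = (2;(1))
  P={0,5}:  v_{0} + v_{5} = v_{4}  ⟹  sig = (2;(1))
  P={1,3}:  v_{1} + v_{3} = v_{4}  ⟹  sig = (2;(1))
  P={1,6}:  v_{1} + v_{6} = v_{0}  ⟹  sig = (2;(1))
  P={2,3}:  v_{2} + v_{3} = v_{1}  ⟹  sig = (2;(1))
  P={3,4}:  v_{3} + v_{4} = v_{5}  ⟹  sig = (2;(1))
  P={4,5}:  v_{4} + v_{5} = v_{7}  ⟹  sig = (2;(1))
  P={5,6}:  v_{5} + v_{6} = v_{3}  ⟹  sig = (2;(1))
  P={6,7}:  v_{6} + v_{7} = v_{5}  ⟹  sig = (2;(1))
  P={2,5}:  v_{2} + v_{5} = v_{1} + v_{4}  ⟹  sig = (2;(1,1))
  P={2,7}:  v_{2} + v_{7} = v_{1} + 2·v_{4}  ⟹  sig = (2;(1,2))
  P={0,7}:  v_{0} + v_{7} = 2·v_{4}  ⟹  sig = (2;(2))
  P={1,5}:  v_{1} + v_{5} = 2·v_{4}  ⟹  sig = (2;(2))
  P={2,4}:  v_{2} + v_{4} = 2·v_{1}  ⟹  sig = (2;(2))
  P={2,6}:  v_{2} + v_{6} = 2·v_{0}  ⟹  sig = (2;(2))
  P={3,7}:  v_{3} + v_{7} = 2·v_{5}  ⟹  sig = (2;(2))
  P={1,7}:  v_{1} + v_{7} = 3·v_{4}  ⟹  sig = (2;(3))

so the primitive-relation signature multiset is
[(2;()), (2;()), (2;(1)), (2;(1)), (2;(1)), (2;(1)), (2;(1)), (2;(1)), (2;(1)), (2;(1)), (2;(1)), (2;(1)), (2;(1,1)), (2;(1,2)), (2;(2)), (2;(2)), (2;(2)), (2;(2)), (2;(2)), (2;(3))]


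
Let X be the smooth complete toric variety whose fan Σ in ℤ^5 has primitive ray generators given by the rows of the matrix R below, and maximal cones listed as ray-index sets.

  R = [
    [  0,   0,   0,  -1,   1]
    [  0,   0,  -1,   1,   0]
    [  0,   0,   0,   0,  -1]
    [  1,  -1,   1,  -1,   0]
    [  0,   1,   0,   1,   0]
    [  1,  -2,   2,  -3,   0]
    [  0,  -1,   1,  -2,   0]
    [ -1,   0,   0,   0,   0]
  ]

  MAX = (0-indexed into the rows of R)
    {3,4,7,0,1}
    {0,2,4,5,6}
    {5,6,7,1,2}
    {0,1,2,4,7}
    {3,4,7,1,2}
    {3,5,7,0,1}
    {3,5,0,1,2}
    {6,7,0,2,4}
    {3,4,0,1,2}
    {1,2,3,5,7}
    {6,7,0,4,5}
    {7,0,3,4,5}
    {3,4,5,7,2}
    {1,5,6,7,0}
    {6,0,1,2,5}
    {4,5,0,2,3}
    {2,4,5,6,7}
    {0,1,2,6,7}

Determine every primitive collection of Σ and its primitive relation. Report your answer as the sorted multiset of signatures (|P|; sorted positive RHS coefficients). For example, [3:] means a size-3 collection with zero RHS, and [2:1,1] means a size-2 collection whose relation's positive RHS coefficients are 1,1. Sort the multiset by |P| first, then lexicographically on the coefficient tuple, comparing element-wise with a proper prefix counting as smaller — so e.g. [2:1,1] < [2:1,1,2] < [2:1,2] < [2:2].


Δ(Σ) — 8 vertices, 5 min non-faces:

  P = {3,6}:  v_{3} + v_{6} = v_{5} ; sig = [2:1]
  P = {1,4,6}:  v_{1} + v_{4} + v_{6} = 0 ; sig = [3:]
  P = {1,4,5}:  v_{1} + v_{4} + v_{5} = v_{3} ; sig = [3:1]
  P = {0,2,3,7}:  v_{0} + v_{2} + v_{3} + v_{7} = v_{6} ; sig = [4:1]
  P = {0,2,5,7}:  v_{0} + v_{2} + v_{5} + v_{7} = 2·v_{6} ; sig = [4:2]

Signatures (|P|; sorted positive RHS coefficients), sorted:
[[2:1], [3:], [3:1], [4:1], [4:2]]


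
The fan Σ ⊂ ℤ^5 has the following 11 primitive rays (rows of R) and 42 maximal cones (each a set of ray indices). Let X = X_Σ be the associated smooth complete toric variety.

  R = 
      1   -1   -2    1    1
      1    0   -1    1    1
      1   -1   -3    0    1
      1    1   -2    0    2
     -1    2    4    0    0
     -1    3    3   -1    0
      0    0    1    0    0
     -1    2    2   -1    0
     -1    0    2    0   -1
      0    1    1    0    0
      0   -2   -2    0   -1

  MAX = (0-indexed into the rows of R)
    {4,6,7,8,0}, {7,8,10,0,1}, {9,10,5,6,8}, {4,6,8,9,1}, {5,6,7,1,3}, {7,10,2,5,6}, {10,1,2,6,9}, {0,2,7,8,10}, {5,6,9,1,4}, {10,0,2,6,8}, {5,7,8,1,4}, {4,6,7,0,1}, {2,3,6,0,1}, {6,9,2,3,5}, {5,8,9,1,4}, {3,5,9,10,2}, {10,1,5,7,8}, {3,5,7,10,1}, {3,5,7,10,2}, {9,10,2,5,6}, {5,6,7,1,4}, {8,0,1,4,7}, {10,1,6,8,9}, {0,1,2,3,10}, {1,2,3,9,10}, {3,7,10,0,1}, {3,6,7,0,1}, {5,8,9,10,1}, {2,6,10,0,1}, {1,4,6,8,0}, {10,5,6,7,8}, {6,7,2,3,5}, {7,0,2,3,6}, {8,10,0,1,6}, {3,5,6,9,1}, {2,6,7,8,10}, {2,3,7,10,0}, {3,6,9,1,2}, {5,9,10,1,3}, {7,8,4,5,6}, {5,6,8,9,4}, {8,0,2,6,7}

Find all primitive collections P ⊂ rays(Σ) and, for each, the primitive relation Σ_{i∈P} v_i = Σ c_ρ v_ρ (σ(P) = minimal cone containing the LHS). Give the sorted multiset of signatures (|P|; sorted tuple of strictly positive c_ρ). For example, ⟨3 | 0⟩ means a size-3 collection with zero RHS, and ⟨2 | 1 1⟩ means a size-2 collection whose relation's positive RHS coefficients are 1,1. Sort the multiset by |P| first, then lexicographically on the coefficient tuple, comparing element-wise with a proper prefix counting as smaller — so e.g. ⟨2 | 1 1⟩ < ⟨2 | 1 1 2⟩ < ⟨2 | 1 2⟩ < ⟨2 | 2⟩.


Primitive collections (18):

  • {0,9}:  v_{0} + v_{9} = v_{1}  →  sig = ⟨2 | 1⟩
  • {4,10}:  v_{4} + v_{10} = v_{8}  →  sig = ⟨2 | 1⟩
  • {7,9}:  v_{7} + v_{9} = v_{5}  →  sig = ⟨2 | 1⟩
  • {0,5}:  v_{0} + v_{5} = v_{1} + v_{7}  →  sig = ⟨2 | 1 1⟩
  • {3,8}:  v_{3} + v_{8} = v_{0} + v_{7}  →  sig = ⟨2 | 1 1⟩
  • {2,4}:  v_{2} + v_{4} = v_{0} + v_{6} + v_{7}  →  sig = ⟨2 | 1 1 1⟩
  • {3,4}:  v_{3} + v_{4} = v_{0} + v_{1} + v_{6} + 2·v_{7}  →  sig = ⟨2 | 1 1 1 2⟩
  • {2,8,9}:  v_{2} + v_{8} + v_{9} = 0  →  sig = ⟨3 | 0⟩
  • {1,2,7}:  v_{1} + v_{2} + v_{7} = v_{3}  →  sig = ⟨3 | 1⟩
  • {1,2,8}:  v_{1} + v_{2} + v_{8} = v_{0}  →  sig = ⟨3 | 1⟩
  • {2,5,8}:  v_{2} + v_{5} + v_{8} = v_{7}  →  sig = ⟨3 | 1⟩
  • {3,6,10}:  v_{3} + v_{6} + v_{10} = v_{2}  →  sig = ⟨3 | 1⟩
  • {1,2,5}:  v_{1} + v_{2} + v_{5} = v_{3} + v_{9}  →  sig = ⟨3 | 1 1⟩
  • {1,6,7,10}:  v_{1} + v_{6} + v_{7} + v_{10} = 0  →  sig = ⟨4 | 0⟩
  • {1,5,6,10}:  v_{1} + v_{5} + v_{6} + v_{10} = v_{9}  →  sig = ⟨4 | 1⟩
  • {1,6,7,8}:  v_{1} + v_{6} + v_{7} + v_{8} = v_{4}  →  sig = ⟨4 | 1⟩
  • {0,6,7,10}:  v_{0} + v_{6} + v_{7} + v_{10} = v_{2} + v_{8}  →  sig = ⟨4 | 1 1⟩
  • {1,5,6,8}:  v_{1} + v_{5} + v_{6} + v_{8} = v_{4} + v_{9}  →  sig = ⟨4 | 1 1⟩

Sorted signature multiset PRS(X):
    |P|=2: 7 collections, coeffs (1), (1), (1), (1,1), (1,1), (1,1,1), (1,1,1,2)
    |P|=3: 6 collections, coeffs (), (1), (1), (1), (1), (1,1)
    |P|=4: 5 collections, coeffs (), (1), (1), (1,1), (1,1)
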